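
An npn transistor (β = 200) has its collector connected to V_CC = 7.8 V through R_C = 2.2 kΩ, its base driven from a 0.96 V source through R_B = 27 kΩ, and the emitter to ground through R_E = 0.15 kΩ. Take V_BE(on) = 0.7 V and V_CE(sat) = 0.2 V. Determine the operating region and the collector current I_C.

active; I_C ≈ 0.91 mA

Assume active. Base-emitter loop: I_B = (V_BB − V_BE)/(R_B + (β+1)R_E) = (0.96 − 0.7)/(27 + 201×0.15) = 0.00455 mA.
I_C = β·I_B = 200×0.00455 = 0.91 mA.
V_CE = V_CC − I_C·R_C − I_E·R_E = 7.8 − 0.91×2.2 − 0.914×0.15 = 5.66 V > V_CE(sat), so the active-region assumption holds.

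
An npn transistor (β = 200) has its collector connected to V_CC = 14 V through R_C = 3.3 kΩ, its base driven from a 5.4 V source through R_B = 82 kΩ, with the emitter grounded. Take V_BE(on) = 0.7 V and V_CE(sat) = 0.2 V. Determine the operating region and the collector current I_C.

saturation; I_C ≈ 4.2 mA

Assume active: I_B = (5.4 − 0.7)/82 = 0.0573 mA, giving I_C = β·I_B = 11.5 mA.
But then V_CE = 14 − 11.5×3.3 = -23.8 V < V_CE(sat) = 0.2 V — impossible in the active region.
So the transistor is saturated. With V_CE = 0.2 V, I_C = (V_CC − 0.2)/R_C = 13.8/3.3 = 4.18 mA.
Check: β·I_B = 11.5 mA > I_C = 4.18 mA, confirming saturation.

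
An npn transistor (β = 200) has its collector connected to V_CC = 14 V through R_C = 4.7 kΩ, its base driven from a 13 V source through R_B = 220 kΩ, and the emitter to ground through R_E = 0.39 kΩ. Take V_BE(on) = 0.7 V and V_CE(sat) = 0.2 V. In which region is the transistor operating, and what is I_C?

saturation; I_C ≈ 2.7 mA

Assume active: I_B = (13 − 0.7)/(220 + 201×0.39) = 0.0412 mA, I_C = β·I_B = 8.24 mA.
Then V_CE = 14 − 8.24×4.7 − 8.29×0.39 = -28 V < 0.2 V — the active assumption fails.
Re-solve with V_CE = 0.2 V. KCL at the emitter: V_E/R_E = (V_BB−0.7−V_E)/R_B + (V_CC−0.2−V_E)/R_C, giving V_E = 1.08 V.
I_C = (V_CC − 0.2 − V_E)/R_C = (13.8 − 1.08)/4.7 = 2.71 mA.
Check: I_B = (12.3 − 1.08)/220 = 0.051 mA, and β·I_B = 10.2 mA > I_C, confirming saturation.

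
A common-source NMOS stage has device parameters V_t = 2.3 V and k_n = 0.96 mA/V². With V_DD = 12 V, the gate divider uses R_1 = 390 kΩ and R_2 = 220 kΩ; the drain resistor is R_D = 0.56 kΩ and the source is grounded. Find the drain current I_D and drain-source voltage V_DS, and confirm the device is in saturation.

V_G = V_DD·R_2/(R_1+R_2) = 12×220/610 = 4.33 V. With the source grounded, V_GS = V_G = 4.33 V.
Assume saturation: I_D = (k_n/2)(V_GS − V_t)² = (0.96/2)×(4.33 − 2.3)² = 0.48×2.03² = 1.97 mA.
V_DS = V_DD − I_D·R_D = 12 − 1.97×0.56 = 10.9 V.
Saturation requires V_DS ≥ V_GS − V_t = 2.03 V; 10.9 ≥ 2.03 ✓.

I_D ≈ 2 mA, V_DS ≈ 11 V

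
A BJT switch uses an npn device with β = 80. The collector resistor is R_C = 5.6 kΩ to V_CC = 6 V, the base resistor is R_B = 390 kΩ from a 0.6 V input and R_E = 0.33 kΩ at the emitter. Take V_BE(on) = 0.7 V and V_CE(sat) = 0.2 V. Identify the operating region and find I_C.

V_BB = 0.6 V ≤ V_BE(on) = 0.7 V, so the base-emitter junction is not forward biased.
The transistor is in cutoff: I_B = I_C = 0.

cutoff; I_C ≈ 0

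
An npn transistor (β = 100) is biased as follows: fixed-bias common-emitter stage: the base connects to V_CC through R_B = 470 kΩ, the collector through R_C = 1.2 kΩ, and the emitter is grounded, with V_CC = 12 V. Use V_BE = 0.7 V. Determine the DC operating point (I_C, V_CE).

Base loop: V_CC = I_B·R_B + V_BE, so I_B = (12 − 0.7)/470 kΩ = 0.024 mA.
In the active region I_C = β·I_B = 100 × 0.024 = 2.4 mA.
Collector loop: V_CE = V_CC − I_C·R_C = 12 − 2.4×1.2 = 9.11 V.
Since V_CE = 9.11 V > V_CE(sat) ≈ 0.2 V, the transistor is in the active region as assumed.

I_C ≈ 2.4 mA, V_CE ≈ 9.1 V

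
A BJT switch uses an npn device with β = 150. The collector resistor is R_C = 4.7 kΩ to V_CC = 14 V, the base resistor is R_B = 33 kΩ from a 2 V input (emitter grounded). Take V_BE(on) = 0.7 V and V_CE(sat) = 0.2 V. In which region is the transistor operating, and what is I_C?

Assume active: I_B = (2 − 0.7)/33 = 0.0394 mA, giving I_C = β·I_B = 5.91 mA.
But then V_CE = 14 − 5.91×4.7 = -13.8 V < V_CE(sat) = 0.2 V — impossible in the active region.
So the transistor is saturated. With V_CE = 0.2 V, I_C = (V_CC − 0.2)/R_C = 13.8/4.7 = 2.94 mA.
Check: β·I_B = 5.91 mA > I_C = 2.94 mA, confirming saturation.

saturation; I_C ≈ 2.9 mA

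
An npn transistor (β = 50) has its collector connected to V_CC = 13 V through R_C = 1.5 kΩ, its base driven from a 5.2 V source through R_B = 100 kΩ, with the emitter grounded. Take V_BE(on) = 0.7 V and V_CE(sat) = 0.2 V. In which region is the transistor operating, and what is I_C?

Assume active. Base-emitter loop: I_B = (V_BB − V_BE)/R_B = (5.2 − 0.7)/100 = 0.045 mA.
I_C = β·I_B = 50×0.045 = 2.25 mA.
V_CE = V_CC − I_C·R_C = 13 − 2.25×1.5 = 9.62 V > V_CE(sat), so the active-region assumption holds.

active; I_C ≈ 2.2 mA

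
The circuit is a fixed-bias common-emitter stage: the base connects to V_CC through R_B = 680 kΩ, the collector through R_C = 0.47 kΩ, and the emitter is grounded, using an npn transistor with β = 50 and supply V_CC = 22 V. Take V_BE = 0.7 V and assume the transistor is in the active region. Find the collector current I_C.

Base loop: V_CC = I_B·R_B + V_BE, so I_B = (22 − 0.7)/680 kΩ = 0.0313 mA.
In the active region I_C = β·I_B = 50 × 0.0313 = 1.57 mA.
Collector loop: V_CE = V_CC − I_C·R_C = 22 − 1.57×0.47 = 21.3 V.
Since V_CE = 21.3 V > V_CE(sat) ≈ 0.2 V, the transistor is in the active region as assumed.

I_C ≈ 1.6 mA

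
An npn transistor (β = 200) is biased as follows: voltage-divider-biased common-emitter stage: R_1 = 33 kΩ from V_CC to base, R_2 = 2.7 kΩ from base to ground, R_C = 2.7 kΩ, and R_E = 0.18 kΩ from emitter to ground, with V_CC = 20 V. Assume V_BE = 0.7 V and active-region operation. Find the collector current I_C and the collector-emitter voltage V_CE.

I_C ≈ 4.2 mA, V_CE ≈ 7.9 V

Thevenize the base divider: V_Th = V_CC·R_2/(R_1+R_2) = 20×2.7/35.7 = 1.51 V, R_Th = R_1‖R_2 = 2.5 kΩ.
Base-emitter loop: V_Th = I_B·R_Th + V_BE + (β+1)I_B·R_E, so I_B = (1.51 − 0.7) / (2.5 + 201×0.18) = 0.021 mA.
I_C = β·I_B = 200×0.021 = 4.2 mA, and I_E = (β+1)I_B = 4.22 mA.
V_CE = V_CC − I_C·R_C − I_E·R_E = 20 − 4.2×2.7 − 4.22×0.18 = 7.89 V.
V_CE = 7.89 V > 0.2 V confirms active-region operation.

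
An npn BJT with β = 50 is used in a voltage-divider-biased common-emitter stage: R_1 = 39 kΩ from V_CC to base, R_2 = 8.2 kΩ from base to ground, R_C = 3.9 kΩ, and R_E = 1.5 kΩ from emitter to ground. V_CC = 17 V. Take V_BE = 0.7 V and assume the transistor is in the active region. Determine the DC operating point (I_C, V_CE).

I_C ≈ 1.4 mA, V_CE ≈ 9.7 V

Thevenize the base divider: V_Th = V_CC·R_2/(R_1+R_2) = 17×8.2/47.2 = 2.95 V, R_Th = R_1‖R_2 = 6.78 kΩ.
Base-emitter loop: V_Th = I_B·R_Th + V_BE + (β+1)I_B·R_E, so I_B = (2.95 − 0.7) / (6.78 + 51×1.5) = 0.0271 mA.
I_C = β·I_B = 50×0.0271 = 1.35 mA, and I_E = (β+1)I_B = 1.38 mA.
V_CE = V_CC − I_C·R_C − I_E·R_E = 17 − 1.35×3.9 − 1.38×1.5 = 9.65 V.
V_CE = 9.65 V > 0.2 V confirms active-region operation.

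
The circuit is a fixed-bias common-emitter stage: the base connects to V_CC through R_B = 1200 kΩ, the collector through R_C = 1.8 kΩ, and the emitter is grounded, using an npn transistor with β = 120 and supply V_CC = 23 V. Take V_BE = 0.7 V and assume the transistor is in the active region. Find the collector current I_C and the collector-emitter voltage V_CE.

I_C ≈ 2.2 mA, V_CE ≈ 19 V

Base loop: V_CC = I_B·R_B + V_BE, so I_B = (23 − 0.7)/1200 kΩ = 0.0186 mA.
In the active region I_C = β·I_B = 120 × 0.0186 = 2.23 mA.
Collector loop: V_CE = V_CC − I_C·R_C = 23 − 2.23×1.8 = 19 V.
Since V_CE = 19 V > V_CE(sat) ≈ 0.2 V, the transistor is in the active region as assumed.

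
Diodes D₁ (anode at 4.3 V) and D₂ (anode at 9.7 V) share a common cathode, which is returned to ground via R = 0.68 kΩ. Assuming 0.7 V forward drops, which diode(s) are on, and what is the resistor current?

Only D₂ conducts; I_R ≈ 13 mA

Assume both conduct. Then node N would need to be at both 4.3−0.7 = 3.6 V and 9.7−0.7 = 9 V, which is impossible.
Assume only D₂ conducts: V_N = 9.7 − 0.7 = 9 V, so I_R = 9/0.68 = 13.2 mA.
Check D₁: its anode-to-cathode voltage is 4.3 − 9 = -4.7 V < 0.7 V, so it is off. The assumption is consistent.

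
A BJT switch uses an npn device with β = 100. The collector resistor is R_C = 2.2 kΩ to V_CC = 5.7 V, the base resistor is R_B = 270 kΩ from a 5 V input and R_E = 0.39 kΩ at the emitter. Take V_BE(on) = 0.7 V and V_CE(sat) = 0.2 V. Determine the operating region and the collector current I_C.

Assume active. Base-emitter loop: I_B = (V_BB − V_BE)/(R_B + (β+1)R_E) = (5 − 0.7)/(270 + 101×0.39) = 0.0139 mA.
I_C = β·I_B = 100×0.0139 = 1.39 mA.
V_CE = V_CC − I_C·R_C − I_E·R_E = 5.7 − 1.39×2.2 − 1.4×0.39 = 2.09 V > V_CE(sat), so the active-region assumption holds.

active; I_C ≈ 1.4 mA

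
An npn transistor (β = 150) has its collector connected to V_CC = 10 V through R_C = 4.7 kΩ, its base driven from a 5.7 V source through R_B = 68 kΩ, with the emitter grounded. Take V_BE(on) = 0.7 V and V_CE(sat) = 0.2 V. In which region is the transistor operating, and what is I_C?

Assume active: I_B = (5.7 − 0.7)/68 = 0.0735 mA, giving I_C = β·I_B = 11 mA.
But then V_CE = 10 − 11×4.7 = -41.8 V < V_CE(sat) = 0.2 V — impossible in the active region.
So the transistor is saturated. With V_CE = 0.2 V, I_C = (V_CC − 0.2)/R_C = 9.8/4.7 = 2.09 mA.
Check: β·I_B = 11 mA > I_C = 2.09 mA, confirming saturation.

saturation; I_C ≈ 2.1 mA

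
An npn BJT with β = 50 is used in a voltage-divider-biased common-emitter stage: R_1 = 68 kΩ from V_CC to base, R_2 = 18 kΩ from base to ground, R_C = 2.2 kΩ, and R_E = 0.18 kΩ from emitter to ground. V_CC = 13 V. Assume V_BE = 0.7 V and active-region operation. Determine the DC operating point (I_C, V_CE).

I_C ≈ 4.3 mA, V_CE ≈ 2.7 V

Thevenize the base divider: V_Th = V_CC·R_2/(R_1+R_2) = 13×18/86 = 2.72 V, R_Th = R_1‖R_2 = 14.2 kΩ.
Base-emitter loop: V_Th = I_B·R_Th + V_BE + (β+1)I_B·R_E, so I_B = (2.72 − 0.7) / (14.2 + 51×0.18) = 0.0863 mA.
I_C = β·I_B = 50×0.0863 = 4.32 mA, and I_E = (β+1)I_B = 4.4 mA.
V_CE = V_CC − I_C·R_C − I_E·R_E = 13 − 4.32×2.2 − 4.4×0.18 = 2.71 V.
V_CE = 2.71 V > 0.2 V confirms active-region operation.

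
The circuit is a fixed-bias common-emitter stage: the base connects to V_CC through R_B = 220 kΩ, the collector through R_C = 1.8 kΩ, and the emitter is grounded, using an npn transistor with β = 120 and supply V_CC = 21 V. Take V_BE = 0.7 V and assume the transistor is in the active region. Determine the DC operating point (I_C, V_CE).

Base loop: V_CC = I_B·R_B + V_BE, so I_B = (21 − 0.7)/220 kΩ = 0.0923 mA.
In the active region I_C = β·I_B = 120 × 0.0923 = 11.1 mA.
Collector loop: V_CE = V_CC − I_C·R_C = 21 − 11.1×1.8 = 1.07 V.
Since V_CE = 1.07 V > V_CE(sat) ≈ 0.2 V, the transistor is in the active region as assumed.

I_C ≈ 11 mA, V_CE ≈ 1.1 V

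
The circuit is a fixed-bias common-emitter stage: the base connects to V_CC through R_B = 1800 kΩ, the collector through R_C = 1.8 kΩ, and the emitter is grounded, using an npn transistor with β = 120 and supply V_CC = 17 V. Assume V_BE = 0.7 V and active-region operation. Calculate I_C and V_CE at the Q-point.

Base loop: V_CC = I_B·R_B + V_BE, so I_B = (17 − 0.7)/1800 kΩ = 0.00906 mA.
In the active region I_C = β·I_B = 120 × 0.00906 = 1.09 mA.
Collector loop: V_CE = V_CC − I_C·R_C = 17 − 1.09×1.8 = 15 V.
Since V_CE = 15 V > V_CE(sat) ≈ 0.2 V, the transistor is in the active region as assumed.

I_C ≈ 1.1 mA, V_CE ≈ 15 V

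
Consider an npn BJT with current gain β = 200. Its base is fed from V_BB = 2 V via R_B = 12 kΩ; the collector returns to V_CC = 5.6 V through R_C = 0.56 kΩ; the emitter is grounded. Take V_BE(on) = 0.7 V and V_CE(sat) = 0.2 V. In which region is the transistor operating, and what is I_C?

saturation; I_C ≈ 9.6 mA

Assume active: I_B = (2 − 0.7)/12 = 0.108 mA, giving I_C = β·I_B = 21.7 mA.
But then V_CE = 5.6 − 21.7×0.56 = -6.53 V < V_CE(sat) = 0.2 V — impossible in the active region.
So the transistor is saturated. With V_CE = 0.2 V, I_C = (V_CC − 0.2)/R_C = 5.4/0.56 = 9.64 mA.
Check: β·I_B = 21.7 mA > I_C = 9.64 mA, confirming saturation.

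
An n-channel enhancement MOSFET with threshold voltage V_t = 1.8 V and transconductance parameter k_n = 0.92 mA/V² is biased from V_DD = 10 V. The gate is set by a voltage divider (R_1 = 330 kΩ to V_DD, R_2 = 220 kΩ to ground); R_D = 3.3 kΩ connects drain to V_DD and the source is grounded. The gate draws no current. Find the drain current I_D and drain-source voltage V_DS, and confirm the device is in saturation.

I_D ≈ 2.2 mA, V_DS ≈ 2.7 V

V_G = V_DD·R_2/(R_1+R_2) = 10×220/550 = 4 V. With the source grounded, V_GS = V_G = 4 V.
Assume saturation: I_D = (k_n/2)(V_GS − V_t)² = (0.92/2)×(4 − 1.8)² = 0.46×2.2² = 2.23 mA.
V_DS = V_DD − I_D·R_D = 10 − 2.23×3.3 = 2.65 V.
Saturation requires V_DS ≥ V_GS − V_t = 2.2 V; 2.65 ≥ 2.2 ✓.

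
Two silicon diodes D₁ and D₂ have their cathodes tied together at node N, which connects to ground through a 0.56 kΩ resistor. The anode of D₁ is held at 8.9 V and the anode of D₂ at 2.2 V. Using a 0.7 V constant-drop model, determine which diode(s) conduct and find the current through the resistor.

Assume both conduct. Then node N would need to be at both 8.9−0.7 = 8.2 V and 2.2−0.7 = 1.5 V, which is impossible.
Assume only D₁ conducts: V_N = 8.9 − 0.7 = 8.2 V, so I_R = 8.2/0.56 = 14.6 mA.
Check D₂: its anode-to-cathode voltage is 2.2 − 8.2 = -6 V < 0.7 V, so it is off. The assumption is consistent.

Only D₁ conducts; I_R ≈ 15 mA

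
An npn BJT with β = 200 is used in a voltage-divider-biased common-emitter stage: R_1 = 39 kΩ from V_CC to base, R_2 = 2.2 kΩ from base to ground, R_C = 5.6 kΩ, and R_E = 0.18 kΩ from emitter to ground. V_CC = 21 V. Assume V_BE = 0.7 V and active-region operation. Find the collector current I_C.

I_C ≈ 2.2 mA

Thevenize the base divider: V_Th = V_CC·R_2/(R_1+R_2) = 21×2.2/41.2 = 1.12 V, R_Th = R_1‖R_2 = 2.08 kΩ.
Base-emitter loop: V_Th = I_B·R_Th + V_BE + (β+1)I_B·R_E, so I_B = (1.12 − 0.7) / (2.08 + 201×0.18) = 0.011 mA.
I_C = β·I_B = 200×0.011 = 2.2 mA, and I_E = (β+1)I_B = 2.21 mA.
V_CE = V_CC − I_C·R_C − I_E·R_E = 21 − 2.2×5.6 − 2.21×0.18 = 8.27 V.
V_CE = 8.27 V > 0.2 V confirms active-region operation.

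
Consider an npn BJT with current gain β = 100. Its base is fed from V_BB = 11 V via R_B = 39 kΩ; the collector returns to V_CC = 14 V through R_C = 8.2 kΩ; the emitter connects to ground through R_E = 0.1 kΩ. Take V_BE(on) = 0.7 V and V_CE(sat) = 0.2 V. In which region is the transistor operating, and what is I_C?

Assume active: I_B = (11 − 0.7)/(39 + 101×0.1) = 0.21 mA, I_C = β·I_B = 21 mA.
Then V_CE = 14 − 21×8.2 − 21.2×0.1 = -160 V < 0.2 V — the active assumption fails.
Re-solve with V_CE = 0.2 V. KCL at the emitter: V_E/R_E = (V_BB−0.7−V_E)/R_B + (V_CC−0.2−V_E)/R_C, giving V_E = 0.192 V.
I_C = (V_CC − 0.2 − V_E)/R_C = (13.8 − 0.192)/8.2 = 1.66 mA.
Check: I_B = (10.3 − 0.192)/39 = 0.259 mA, and β·I_B = 25.9 mA > I_C, confirming saturation.

saturation; I_C ≈ 1.7 mA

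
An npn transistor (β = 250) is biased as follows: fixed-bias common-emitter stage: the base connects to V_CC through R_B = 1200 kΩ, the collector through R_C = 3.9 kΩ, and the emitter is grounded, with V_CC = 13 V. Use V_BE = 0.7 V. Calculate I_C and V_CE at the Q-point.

I_C ≈ 2.6 mA, V_CE ≈ 3 V

Base loop: V_CC = I_B·R_B + V_BE, so I_B = (13 − 0.7)/1200 kΩ = 0.0103 mA.
In the active region I_C = β·I_B = 250 × 0.0103 = 2.56 mA.
Collector loop: V_CE = V_CC − I_C·R_C = 13 − 2.56×3.9 = 3.01 V.
Since V_CE = 3.01 V > V_CE(sat) ≈ 0.2 V, the transistor is in the active region as assumed.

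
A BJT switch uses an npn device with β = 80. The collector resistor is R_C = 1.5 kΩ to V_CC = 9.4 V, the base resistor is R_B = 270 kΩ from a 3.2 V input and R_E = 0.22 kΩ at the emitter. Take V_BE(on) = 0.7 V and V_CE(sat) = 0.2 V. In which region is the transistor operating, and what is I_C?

active; I_C ≈ 0.69 mA

Assume active. Base-emitter loop: I_B = (V_BB − V_BE)/(R_B + (β+1)R_E) = (3.2 − 0.7)/(270 + 81×0.22) = 0.00869 mA.
I_C = β·I_B = 80×0.00869 = 0.695 mA.
V_CE = V_CC − I_C·R_C − I_E·R_E = 9.4 − 0.695×1.5 − 0.704×0.22 = 8.2 V > V_CE(sat), so the active-region assumption holds.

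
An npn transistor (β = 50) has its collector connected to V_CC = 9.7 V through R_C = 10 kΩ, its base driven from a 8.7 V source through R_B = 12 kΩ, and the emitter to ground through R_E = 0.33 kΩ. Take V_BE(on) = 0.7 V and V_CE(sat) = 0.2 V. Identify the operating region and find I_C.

Assume active: I_B = (8.7 − 0.7)/(12 + 51×0.33) = 0.277 mA, I_C = β·I_B = 13.9 mA.
Then V_CE = 9.7 − 13.9×10 − 14.2×0.33 = -134 V < 0.2 V — the active assumption fails.
Re-solve with V_CE = 0.2 V. KCL at the emitter: V_E/R_E = (V_BB−0.7−V_E)/R_B + (V_CC−0.2−V_E)/R_C, giving V_E = 0.503 V.
I_C = (V_CC − 0.2 − V_E)/R_C = (9.5 − 0.503)/10 = 0.9 mA.
Check: I_B = (8 − 0.503)/12 = 0.625 mA, and β·I_B = 31.2 mA > I_C, confirming saturation.

saturation; I_C ≈ 0.9 mA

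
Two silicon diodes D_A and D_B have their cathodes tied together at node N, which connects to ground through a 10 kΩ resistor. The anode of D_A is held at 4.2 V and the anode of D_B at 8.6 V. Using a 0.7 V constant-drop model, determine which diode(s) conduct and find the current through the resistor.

Only D_B conducts; I_R ≈ 0.79 mA

Assume both conduct. Then node N would need to be at both 4.2−0.7 = 3.5 V and 8.6−0.7 = 7.9 V, which is impossible.
Assume only D_B conducts: V_N = 8.6 − 0.7 = 7.9 V, so I_R = 7.9/10 = 0.79 mA.
Check D_A: its anode-to-cathode voltage is 4.2 − 7.9 = -3.7 V < 0.7 V, so it is off. The assumption is consistent.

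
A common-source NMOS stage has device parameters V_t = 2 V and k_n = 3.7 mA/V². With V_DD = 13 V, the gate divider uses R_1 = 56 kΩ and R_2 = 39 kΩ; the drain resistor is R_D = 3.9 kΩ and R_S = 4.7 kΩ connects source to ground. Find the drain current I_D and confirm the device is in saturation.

V_G = V_DD·R_2/(R_1+R_2) = 13×39/95 = 5.34 V.
Assume saturation: I_D = (k_n/2)(V_GS − V_t)² with V_GS = V_G − I_D·R_S = 5.34 − 4.7·I_D.
Substituting gives 40.9·I_D² − 59·I_D + 20.6 = 0, with roots I_D = 0.59 or 0.855 mA.
The root I_D = 0.855 mA gives V_GS = 1.32 V ≤ V_t, so take I_D = 0.59 mA.
Then V_GS = 2.56 V and V_DS = V_DD − I_D(R_D+R_S) = 13 − 0.59×8.6 = 7.93 V.
Saturation requires V_DS ≥ V_GS − V_t = 0.565 V; 7.93 ≥ 0.565 ✓.

I_D ≈ 0.59 mA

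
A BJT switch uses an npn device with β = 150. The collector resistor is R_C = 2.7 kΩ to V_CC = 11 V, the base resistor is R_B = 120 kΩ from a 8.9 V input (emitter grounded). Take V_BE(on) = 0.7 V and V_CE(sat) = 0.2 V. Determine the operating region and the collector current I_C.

saturation; I_C ≈ 4 mA

Assume active: I_B = (8.9 − 0.7)/120 = 0.0683 mA, giving I_C = β·I_B = 10.3 mA.
But then V_CE = 11 − 10.3×2.7 = -16.7 V < V_CE(sat) = 0.2 V — impossible in the active region.
So the transistor is saturated. With V_CE = 0.2 V, I_C = (V_CC − 0.2)/R_C = 10.8/2.7 = 4 mA.
Check: β·I_B = 10.3 mA > I_C = 4 mA, confirming saturation.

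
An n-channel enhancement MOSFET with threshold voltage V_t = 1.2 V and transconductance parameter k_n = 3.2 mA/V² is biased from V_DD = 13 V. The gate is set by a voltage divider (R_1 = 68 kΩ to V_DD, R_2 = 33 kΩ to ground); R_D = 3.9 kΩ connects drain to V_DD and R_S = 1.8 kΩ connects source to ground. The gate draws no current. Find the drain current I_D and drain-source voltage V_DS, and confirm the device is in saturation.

V_G = V_DD·R_2/(R_1+R_2) = 13×33/101 = 4.25 V.
Assume saturation: I_D = (k_n/2)(V_GS − V_t)² with V_GS = V_G − I_D·R_S = 4.25 − 1.8·I_D.
Substituting gives 5.18·I_D² − 18.6·I_D + 14.9 = 0, with roots I_D = 1.21 or 2.37 mA.
The root I_D = 2.37 mA gives V_GS = -0.0168 V ≤ V_t, so take I_D = 1.21 mA.
Then V_GS = 2.07 V and V_DS = V_DD − I_D(R_D+R_S) = 13 − 1.21×5.7 = 6.1 V.
Saturation requires V_DS ≥ V_GS − V_t = 0.87 V; 6.1 ≥ 0.87 ✓.

I_D ≈ 1.2 mA, V_DS ≈ 6.1 V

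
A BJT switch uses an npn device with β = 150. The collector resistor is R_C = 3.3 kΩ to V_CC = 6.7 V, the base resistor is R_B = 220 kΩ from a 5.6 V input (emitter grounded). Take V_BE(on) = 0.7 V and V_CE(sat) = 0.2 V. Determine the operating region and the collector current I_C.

Assume active: I_B = (5.6 − 0.7)/220 = 0.0223 mA, giving I_C = β·I_B = 3.34 mA.
But then V_CE = 6.7 − 3.34×3.3 = -4.32 V < V_CE(sat) = 0.2 V — impossible in the active region.
So the transistor is saturated. With V_CE = 0.2 V, I_C = (V_CC − 0.2)/R_C = 6.5/3.3 = 1.97 mA.
Check: β·I_B = 3.34 mA > I_C = 1.97 mA, confirming saturation.

saturation; I_C ≈ 2 mA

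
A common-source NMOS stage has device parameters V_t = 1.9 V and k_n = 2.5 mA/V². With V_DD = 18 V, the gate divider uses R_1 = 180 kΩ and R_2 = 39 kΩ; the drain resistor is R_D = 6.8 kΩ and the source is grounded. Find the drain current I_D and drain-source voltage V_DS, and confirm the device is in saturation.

V_G = V_DD·R_2/(R_1+R_2) = 18×39/219 = 3.21 V. With the source grounded, V_GS = V_G = 3.21 V.
Assume saturation: I_D = (k_n/2)(V_GS − V_t)² = (2.5/2)×(3.21 − 1.9)² = 1.25×1.31² = 2.13 mA.
V_DS = V_DD − I_D·R_D = 18 − 2.13×6.8 = 3.51 V.
Saturation requires V_DS ≥ V_GS − V_t = 1.31 V; 3.51 ≥ 1.31 ✓.

I_D ≈ 2.1 mA, V_DS ≈ 3.5 V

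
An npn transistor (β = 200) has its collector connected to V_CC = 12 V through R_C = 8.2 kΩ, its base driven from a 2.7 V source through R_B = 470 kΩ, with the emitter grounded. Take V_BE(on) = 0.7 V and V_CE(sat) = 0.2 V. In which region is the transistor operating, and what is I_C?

active; I_C ≈ 0.85 mA

Assume active. Base-emitter loop: I_B = (V_BB − V_BE)/R_B = (2.7 − 0.7)/470 = 0.00426 mA.
I_C = β·I_B = 200×0.00426 = 0.851 mA.
V_CE = V_CC − I_C·R_C = 12 − 0.851×8.2 = 5.02 V > V_CE(sat), so the active-region assumption holds.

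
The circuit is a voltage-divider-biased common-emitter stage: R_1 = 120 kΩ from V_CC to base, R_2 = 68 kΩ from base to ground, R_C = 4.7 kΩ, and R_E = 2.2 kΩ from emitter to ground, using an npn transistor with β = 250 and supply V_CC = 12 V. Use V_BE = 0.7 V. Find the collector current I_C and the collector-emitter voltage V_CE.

Thevenize the base divider: V_Th = V_CC·R_2/(R_1+R_2) = 12×68/188 = 4.34 V, R_Th = R_1‖R_2 = 43.4 kΩ.
Base-emitter loop: V_Th = I_B·R_Th + V_BE + (β+1)I_B·R_E, so I_B = (4.34 − 0.7) / (43.4 + 251×2.2) = 0.00611 mA.
I_C = β·I_B = 250×0.00611 = 1.53 mA, and I_E = (β+1)I_B = 1.53 mA.
V_CE = V_CC − I_C·R_C − I_E·R_E = 12 − 1.53×4.7 − 1.53×2.2 = 1.44 V.
V_CE = 1.44 V > 0.2 V confirms active-region operation.

I_C ≈ 1.5 mA, V_CE ≈ 1.4 V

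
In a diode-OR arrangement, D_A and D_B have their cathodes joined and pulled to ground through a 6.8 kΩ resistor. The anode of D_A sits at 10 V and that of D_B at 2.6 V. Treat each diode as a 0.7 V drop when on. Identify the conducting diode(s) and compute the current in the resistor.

Assume both conduct. Then node N would need to be at both 10−0.7 = 9.3 V and 2.6−0.7 = 1.9 V, which is impossible.
Assume only D_A conducts: V_N = 10 − 0.7 = 9.3 V, so I_R = 9.3/6.8 = 1.37 mA.
Check D_B: its anode-to-cathode voltage is 2.6 − 9.3 = -6.7 V < 0.7 V, so it is off. The assumption is consistent.

Only D_A conducts; I_R ≈ 1.4 mA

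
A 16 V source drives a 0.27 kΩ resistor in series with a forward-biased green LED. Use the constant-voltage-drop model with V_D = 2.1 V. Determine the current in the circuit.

I ≈ 51 mA

KVL around the loop: 16 = V_D + I·R = 2.1 + I × 0.27 kΩ.
So I = (16 − 2.1) / 0.27 kΩ = 13.9 / 0.27 = 51.5 mA.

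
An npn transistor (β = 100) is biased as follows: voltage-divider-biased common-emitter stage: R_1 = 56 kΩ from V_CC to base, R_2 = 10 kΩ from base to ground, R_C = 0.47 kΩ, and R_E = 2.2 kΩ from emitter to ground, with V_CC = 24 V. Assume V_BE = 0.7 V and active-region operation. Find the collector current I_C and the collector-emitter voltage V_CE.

I_C ≈ 1.3 mA, V_CE ≈ 21 V

Thevenize the base divider: V_Th = V_CC·R_2/(R_1+R_2) = 24×10/66 = 3.64 V, R_Th = R_1‖R_2 = 8.48 kΩ.
Base-emitter loop: V_Th = I_B·R_Th + V_BE + (β+1)I_B·R_E, so I_B = (3.64 − 0.7) / (8.48 + 101×2.2) = 0.0127 mA.
I_C = β·I_B = 100×0.0127 = 1.27 mA, and I_E = (β+1)I_B = 1.29 mA.
V_CE = V_CC − I_C·R_C − I_E·R_E = 24 − 1.27×0.47 − 1.29×2.2 = 20.6 V.
V_CE = 20.6 V > 0.2 V confirms active-region operation.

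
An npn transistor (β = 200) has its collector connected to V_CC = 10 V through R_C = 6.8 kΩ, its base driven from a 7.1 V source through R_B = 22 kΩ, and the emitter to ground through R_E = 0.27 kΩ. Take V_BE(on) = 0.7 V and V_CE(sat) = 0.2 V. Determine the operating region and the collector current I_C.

saturation; I_C ≈ 1.4 mA

Assume active: I_B = (7.1 − 0.7)/(22 + 201×0.27) = 0.0839 mA, I_C = β·I_B = 16.8 mA.
Then V_CE = 10 − 16.8×6.8 − 16.9×0.27 = -109 V < 0.2 V — the active assumption fails.
Re-solve with V_CE = 0.2 V. KCL at the emitter: V_E/R_E = (V_BB−0.7−V_E)/R_B + (V_CC−0.2−V_E)/R_C, giving V_E = 0.445 V.
I_C = (V_CC − 0.2 − V_E)/R_C = (9.8 − 0.445)/6.8 = 1.38 mA.
Check: I_B = (6.4 − 0.445)/22 = 0.271 mA, and β·I_B = 54.1 mA > I_C, confirming saturation.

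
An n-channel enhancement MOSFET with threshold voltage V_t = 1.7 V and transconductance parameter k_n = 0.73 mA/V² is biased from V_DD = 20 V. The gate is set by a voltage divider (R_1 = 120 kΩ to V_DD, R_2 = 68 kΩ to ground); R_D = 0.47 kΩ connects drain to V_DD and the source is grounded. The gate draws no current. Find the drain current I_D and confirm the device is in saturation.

V_G = V_DD·R_2/(R_1+R_2) = 20×68/188 = 7.23 V. With the source grounded, V_GS = V_G = 7.23 V.
Assume saturation: I_D = (k_n/2)(V_GS − V_t)² = (0.73/2)×(7.23 − 1.7)² = 0.365×5.53² = 11.2 mA.
V_DS = V_DD − I_D·R_D = 20 − 11.2×0.47 = 14.7 V.
Saturation requires V_DS ≥ V_GS − V_t = 5.53 V; 14.7 ≥ 5.53 ✓.

I_D ≈ 11 mA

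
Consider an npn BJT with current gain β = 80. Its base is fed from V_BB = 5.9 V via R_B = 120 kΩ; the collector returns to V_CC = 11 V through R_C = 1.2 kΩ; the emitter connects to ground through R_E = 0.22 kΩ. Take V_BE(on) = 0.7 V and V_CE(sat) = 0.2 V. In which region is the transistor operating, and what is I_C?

active; I_C ≈ 3 mA

Assume active. Base-emitter loop: I_B = (V_BB − V_BE)/(R_B + (β+1)R_E) = (5.9 − 0.7)/(120 + 81×0.22) = 0.0377 mA.
I_C = β·I_B = 80×0.0377 = 3.02 mA.
V_CE = V_CC − I_C·R_C − I_E·R_E = 11 − 3.02×1.2 − 3.06×0.22 = 6.71 V > V_CE(sat), so the active-region assumption holds.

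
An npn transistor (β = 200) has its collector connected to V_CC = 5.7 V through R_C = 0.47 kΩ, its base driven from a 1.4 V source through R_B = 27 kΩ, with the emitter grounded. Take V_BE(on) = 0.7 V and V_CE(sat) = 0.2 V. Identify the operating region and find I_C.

Assume active. Base-emitter loop: I_B = (V_BB − V_BE)/R_B = (1.4 − 0.7)/27 = 0.0259 mA.
I_C = β·I_B = 200×0.0259 = 5.19 mA.
V_CE = V_CC − I_C·R_C = 5.7 − 5.19×0.47 = 3.26 V > V_CE(sat), so the active-region assumption holds.

active; I_C ≈ 5.2 mA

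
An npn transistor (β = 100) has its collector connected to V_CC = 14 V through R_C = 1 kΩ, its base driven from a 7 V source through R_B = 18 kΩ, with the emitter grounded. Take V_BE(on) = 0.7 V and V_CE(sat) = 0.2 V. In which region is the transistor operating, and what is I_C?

saturation; I_C ≈ 14 mA

Assume active: I_B = (7 − 0.7)/18 = 0.35 mA, giving I_C = β·I_B = 35 mA.
But then V_CE = 14 − 35×1 = -21 V < V_CE(sat) = 0.2 V — impossible in the active region.
So the transistor is saturated. With V_CE = 0.2 V, I_C = (V_CC − 0.2)/R_C = 13.8/1 = 13.8 mA.
Check: β·I_B = 35 mA > I_C = 13.8 mA, confirming saturation.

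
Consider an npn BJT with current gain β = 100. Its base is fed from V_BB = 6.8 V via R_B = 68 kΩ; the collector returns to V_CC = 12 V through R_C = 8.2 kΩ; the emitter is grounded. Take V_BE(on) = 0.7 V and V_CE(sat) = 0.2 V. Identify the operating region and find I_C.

saturation; I_C ≈ 1.4 mA

Assume active: I_B = (6.8 − 0.7)/68 = 0.0897 mA, giving I_C = β·I_B = 8.97 mA.
But then V_CE = 12 − 8.97×8.2 = -61.6 V < V_CE(sat) = 0.2 V — impossible in the active region.
So the transistor is saturated. With V_CE = 0.2 V, I_C = (V_CC − 0.2)/R_C = 11.8/8.2 = 1.44 mA.
Check: β·I_B = 8.97 mA > I_C = 1.44 mA, confirming saturation.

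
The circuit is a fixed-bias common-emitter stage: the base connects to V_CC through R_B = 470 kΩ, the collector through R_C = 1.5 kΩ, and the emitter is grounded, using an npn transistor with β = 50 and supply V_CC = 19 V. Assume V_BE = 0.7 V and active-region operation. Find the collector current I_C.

I_C ≈ 1.9 mA

Base loop: V_CC = I_B·R_B + V_BE, so I_B = (19 − 0.7)/470 kΩ = 0.0389 mA.
In the active region I_C = β·I_B = 50 × 0.0389 = 1.95 mA.
Collector loop: V_CE = V_CC − I_C·R_C = 19 − 1.95×1.5 = 16.1 V.
Since V_CE = 16.1 V > V_CE(sat) ≈ 0.2 V, the transistor is in the active region as assumed.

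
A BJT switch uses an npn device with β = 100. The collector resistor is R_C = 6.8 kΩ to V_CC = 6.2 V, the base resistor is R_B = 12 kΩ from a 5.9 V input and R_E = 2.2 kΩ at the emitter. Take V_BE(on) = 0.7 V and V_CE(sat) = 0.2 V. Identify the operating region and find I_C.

Assume active: I_B = (5.9 − 0.7)/(12 + 101×2.2) = 0.0222 mA, I_C = β·I_B = 2.22 mA.
Then V_CE = 6.2 − 2.22×6.8 − 2.24×2.2 = -13.8 V < 0.2 V — the active assumption fails.
Re-solve with V_CE = 0.2 V. KCL at the emitter: V_E/R_E = (V_BB−0.7−V_E)/R_B + (V_CC−0.2−V_E)/R_C, giving V_E = 1.92 V.
I_C = (V_CC − 0.2 − V_E)/R_C = (6 − 1.92)/6.8 = 0.6 mA.
Check: I_B = (5.2 − 1.92)/12 = 0.273 mA, and β·I_B = 27.3 mA > I_C, confirming saturation.

saturation; I_C ≈ 0.6 mA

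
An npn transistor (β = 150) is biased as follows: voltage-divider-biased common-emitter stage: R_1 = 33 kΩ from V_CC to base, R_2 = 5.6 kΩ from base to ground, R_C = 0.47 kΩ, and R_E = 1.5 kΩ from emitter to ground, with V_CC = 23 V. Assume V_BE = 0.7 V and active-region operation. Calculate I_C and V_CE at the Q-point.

Thevenize the base divider: V_Th = V_CC·R_2/(R_1+R_2) = 23×5.6/38.6 = 3.34 V, R_Th = R_1‖R_2 = 4.79 kΩ.
Base-emitter loop: V_Th = I_B·R_Th + V_BE + (β+1)I_B·R_E, so I_B = (3.34 − 0.7) / (4.79 + 151×1.5) = 0.0114 mA.
I_C = β·I_B = 150×0.0114 = 1.71 mA, and I_E = (β+1)I_B = 1.72 mA.
V_CE = V_CC − I_C·R_C − I_E·R_E = 23 − 1.71×0.47 − 1.72×1.5 = 19.6 V.
V_CE = 19.6 V > 0.2 V confirms active-region operation.

I_C ≈ 1.7 mA, V_CE ≈ 20 V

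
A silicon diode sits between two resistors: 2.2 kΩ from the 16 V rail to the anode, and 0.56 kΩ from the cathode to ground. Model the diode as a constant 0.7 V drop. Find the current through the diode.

I ≈ 5.5 mA

The two resistors are in series with the diode, so KVL gives 16 = I·2.2 + 0.7 + I·0.56.
I = (16 − 0.7) / (2.2 + 0.56) kΩ = 15.3 / 2.76 = 5.54 mA.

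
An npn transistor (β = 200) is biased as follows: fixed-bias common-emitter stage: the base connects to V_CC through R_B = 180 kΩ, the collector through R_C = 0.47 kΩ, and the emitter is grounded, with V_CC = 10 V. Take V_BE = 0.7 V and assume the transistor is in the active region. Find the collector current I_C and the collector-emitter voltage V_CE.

I_C ≈ 10 mA, V_CE ≈ 5.1 V

Base loop: V_CC = I_B·R_B + V_BE, so I_B = (10 − 0.7)/180 kΩ = 0.0517 mA.
In the active region I_C = β·I_B = 200 × 0.0517 = 10.3 mA.
Collector loop: V_CE = V_CC − I_C·R_C = 10 − 10.3×0.47 = 5.14 V.
Since V_CE = 5.14 V > V_CE(sat) ≈ 0.2 V, the transistor is in the active region as assumed.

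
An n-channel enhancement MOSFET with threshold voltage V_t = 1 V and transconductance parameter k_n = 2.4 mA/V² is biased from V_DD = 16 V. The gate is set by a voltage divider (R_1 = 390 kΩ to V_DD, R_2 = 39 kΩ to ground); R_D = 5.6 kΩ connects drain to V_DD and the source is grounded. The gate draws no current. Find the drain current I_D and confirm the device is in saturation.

V_G = V_DD·R_2/(R_1+R_2) = 16×39/429 = 1.45 V. With the source grounded, V_GS = V_G = 1.45 V.
Assume saturation: I_D = (k_n/2)(V_GS − V_t)² = (2.4/2)×(1.45 − 1)² = 1.2×0.455² = 0.248 mA.
V_DS = V_DD − I_D·R_D = 16 − 0.248×5.6 = 14.6 V.
Saturation requires V_DS ≥ V_GS − V_t = 0.455 V; 14.6 ≥ 0.455 ✓.

I_D ≈ 0.25 mA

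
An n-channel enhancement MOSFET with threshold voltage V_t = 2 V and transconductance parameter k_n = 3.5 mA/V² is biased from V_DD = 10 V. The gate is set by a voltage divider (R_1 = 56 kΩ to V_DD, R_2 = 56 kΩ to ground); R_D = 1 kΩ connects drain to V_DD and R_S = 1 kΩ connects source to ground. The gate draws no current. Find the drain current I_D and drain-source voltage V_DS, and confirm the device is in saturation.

I_D ≈ 1.9 mA, V_DS ≈ 6.1 V

V_G = V_DD·R_2/(R_1+R_2) = 10×56/112 = 5 V.
Assume saturation: I_D = (k_n/2)(V_GS − V_t)² with V_GS = V_G − I_D·R_S = 5 − 1·I_D.
Substituting gives 1.75·I_D² − 11.5·I_D + 15.8 = 0, with roots I_D = 1.95 or 4.63 mA.
The root I_D = 4.63 mA gives V_GS = 0.374 V ≤ V_t, so take I_D = 1.95 mA.
Then V_GS = 3.05 V and V_DS = V_DD − I_D(R_D+R_S) = 10 − 1.95×2 = 6.11 V.
Saturation requires V_DS ≥ V_GS − V_t = 1.05 V; 6.11 ≥ 1.05 ✓.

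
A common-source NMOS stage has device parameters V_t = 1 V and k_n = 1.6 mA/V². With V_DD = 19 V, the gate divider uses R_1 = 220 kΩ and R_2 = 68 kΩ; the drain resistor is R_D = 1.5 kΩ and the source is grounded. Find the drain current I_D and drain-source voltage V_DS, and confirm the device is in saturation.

V_G = V_DD·R_2/(R_1+R_2) = 19×68/288 = 4.49 V. With the source grounded, V_GS = V_G = 4.49 V.
Assume saturation: I_D = (k_n/2)(V_GS − V_t)² = (1.6/2)×(4.49 − 1)² = 0.8×3.49² = 9.72 mA.
V_DS = V_DD − I_D·R_D = 19 − 9.72×1.5 = 4.42 V.
Saturation requires V_DS ≥ V_GS − V_t = 3.49 V; 4.42 ≥ 3.49 ✓.

I_D ≈ 9.7 mA, V_DS ≈ 4.4 V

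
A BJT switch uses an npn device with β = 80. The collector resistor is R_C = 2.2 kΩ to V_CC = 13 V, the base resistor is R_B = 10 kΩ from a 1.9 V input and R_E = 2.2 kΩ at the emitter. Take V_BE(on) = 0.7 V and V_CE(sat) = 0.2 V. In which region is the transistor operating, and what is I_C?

Assume active. Base-emitter loop: I_B = (V_BB − V_BE)/(R_B + (β+1)R_E) = (1.9 − 0.7)/(10 + 81×2.2) = 0.00638 mA.
I_C = β·I_B = 80×0.00638 = 0.51 mA.
V_CE = V_CC − I_C·R_C − I_E·R_E = 13 − 0.51×2.2 − 0.516×2.2 = 10.7 V > V_CE(sat), so the active-region assumption holds.

active; I_C ≈ 0.51 mA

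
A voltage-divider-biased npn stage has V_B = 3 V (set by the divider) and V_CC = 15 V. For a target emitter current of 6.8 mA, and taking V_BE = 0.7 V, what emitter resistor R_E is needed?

R_E ≈ 0.34 kΩ

V_E = V_B − V_BE = 3 − 0.7 = 2.3 V.
R_E = V_E / I_E = 2.3 / 6.8 = 0.338 kΩ.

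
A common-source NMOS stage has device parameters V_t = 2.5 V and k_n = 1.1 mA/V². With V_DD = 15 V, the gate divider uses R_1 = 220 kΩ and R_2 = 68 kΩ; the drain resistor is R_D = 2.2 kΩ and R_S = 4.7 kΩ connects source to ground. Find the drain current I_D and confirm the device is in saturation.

I_D ≈ 0.12 mA

V_G = V_DD·R_2/(R_1+R_2) = 15×68/288 = 3.54 V.
Assume saturation: I_D = (k_n/2)(V_GS − V_t)² with V_GS = V_G − I_D·R_S = 3.54 − 4.7·I_D.
Substituting gives 12.1·I_D² − 6.39·I_D + 0.597 = 0, with roots I_D = 0.122 or 0.404 mA.
The root I_D = 0.404 mA gives V_GS = 1.64 V ≤ V_t, so take I_D = 0.122 mA.
Then V_GS = 2.97 V and V_DS = V_DD − I_D(R_D+R_S) = 15 − 0.122×6.9 = 14.2 V.
Saturation requires V_DS ≥ V_GS − V_t = 0.47 V; 14.2 ≥ 0.47 ✓.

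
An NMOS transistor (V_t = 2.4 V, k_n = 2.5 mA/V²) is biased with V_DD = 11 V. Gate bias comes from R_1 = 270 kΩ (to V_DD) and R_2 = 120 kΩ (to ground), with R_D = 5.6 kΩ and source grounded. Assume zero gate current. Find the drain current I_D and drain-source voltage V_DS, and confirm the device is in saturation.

V_G = V_DD·R_2/(R_1+R_2) = 11×120/390 = 3.38 V. With the source grounded, V_GS = V_G = 3.38 V.
Assume saturation: I_D = (k_n/2)(V_GS − V_t)² = (2.5/2)×(3.38 − 2.4)² = 1.25×0.985² = 1.21 mA.
V_DS = V_DD − I_D·R_D = 11 − 1.21×5.6 = 4.21 V.
Saturation requires V_DS ≥ V_GS − V_t = 0.985 V; 4.21 ≥ 0.985 ✓.

I_D ≈ 1.2 mA, V_DS ≈ 4.2 V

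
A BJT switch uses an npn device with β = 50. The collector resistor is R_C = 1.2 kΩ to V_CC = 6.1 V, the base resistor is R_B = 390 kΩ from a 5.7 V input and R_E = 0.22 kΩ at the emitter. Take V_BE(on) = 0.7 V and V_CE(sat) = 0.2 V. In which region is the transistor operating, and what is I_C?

Assume active. Base-emitter loop: I_B = (V_BB − V_BE)/(R_B + (β+1)R_E) = (5.7 − 0.7)/(390 + 51×0.22) = 0.0125 mA.
I_C = β·I_B = 50×0.0125 = 0.623 mA.
V_CE = V_CC − I_C·R_C − I_E·R_E = 6.1 − 0.623×1.2 − 0.636×0.22 = 5.21 V > V_CE(sat), so the active-region assumption holds.

active; I_C ≈ 0.62 mA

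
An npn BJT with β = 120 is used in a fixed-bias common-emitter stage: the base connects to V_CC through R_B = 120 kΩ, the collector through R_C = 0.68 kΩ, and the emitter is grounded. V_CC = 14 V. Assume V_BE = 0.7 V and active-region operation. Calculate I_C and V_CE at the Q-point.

I_C ≈ 13 mA, V_CE ≈ 5 V

Base loop: V_CC = I_B·R_B + V_BE, so I_B = (14 − 0.7)/120 kΩ = 0.111 mA.
In the active region I_C = β·I_B = 120 × 0.111 = 13.3 mA.
Collector loop: V_CE = V_CC − I_C·R_C = 14 − 13.3×0.68 = 4.96 V.
Since V_CE = 4.96 V > V_CE(sat) ≈ 0.2 V, the transistor is in the active region as assumed.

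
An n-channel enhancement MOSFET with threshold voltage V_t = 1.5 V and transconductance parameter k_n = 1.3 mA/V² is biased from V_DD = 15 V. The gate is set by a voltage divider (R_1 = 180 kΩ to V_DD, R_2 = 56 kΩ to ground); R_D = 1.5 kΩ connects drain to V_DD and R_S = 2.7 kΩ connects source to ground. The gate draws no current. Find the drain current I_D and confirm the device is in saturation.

V_G = V_DD·R_2/(R_1+R_2) = 15×56/236 = 3.56 V.
Assume saturation: I_D = (k_n/2)(V_GS − V_t)² with V_GS = V_G − I_D·R_S = 3.56 − 2.7·I_D.
Substituting gives 4.74·I_D² − 8.23·I_D + 2.76 = 0, with roots I_D = 0.453 or 1.28 mA.
The root I_D = 1.28 mA gives V_GS = 0.095 V ≤ V_t, so take I_D = 0.453 mA.
Then V_GS = 2.34 V and V_DS = V_DD − I_D(R_D+R_S) = 15 − 0.453×4.2 = 13.1 V.
Saturation requires V_DS ≥ V_GS − V_t = 0.835 V; 13.1 ≥ 0.835 ✓.

I_D ≈ 0.45 mA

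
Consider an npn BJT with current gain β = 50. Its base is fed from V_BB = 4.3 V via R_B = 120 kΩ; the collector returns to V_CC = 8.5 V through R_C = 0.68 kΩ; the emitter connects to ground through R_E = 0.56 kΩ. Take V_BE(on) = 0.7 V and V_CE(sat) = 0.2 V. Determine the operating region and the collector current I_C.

active; I_C ≈ 1.2 mA

Assume active. Base-emitter loop: I_B = (V_BB − V_BE)/(R_B + (β+1)R_E) = (4.3 − 0.7)/(120 + 51×0.56) = 0.0242 mA.
I_C = β·I_B = 50×0.0242 = 1.21 mA.
V_CE = V_CC − I_C·R_C − I_E·R_E = 8.5 − 1.21×0.68 − 1.24×0.56 = 6.98 V > V_CE(sat), so the active-region assumption holds.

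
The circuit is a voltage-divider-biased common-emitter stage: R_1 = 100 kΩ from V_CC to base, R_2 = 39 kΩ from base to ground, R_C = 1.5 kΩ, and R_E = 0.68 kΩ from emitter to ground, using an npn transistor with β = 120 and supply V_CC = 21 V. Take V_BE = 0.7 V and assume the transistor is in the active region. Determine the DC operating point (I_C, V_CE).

Thevenize the base divider: V_Th = V_CC·R_2/(R_1+R_2) = 21×39/139 = 5.89 V, R_Th = R_1‖R_2 = 28.1 kΩ.
Base-emitter loop: V_Th = I_B·R_Th + V_BE + (β+1)I_B·R_E, so I_B = (5.89 − 0.7) / (28.1 + 121×0.68) = 0.0471 mA.
I_C = β·I_B = 120×0.0471 = 5.65 mA, and I_E = (β+1)I_B = 5.69 mA.
V_CE = V_CC − I_C·R_C − I_E·R_E = 21 − 5.65×1.5 − 5.69×0.68 = 8.66 V.
V_CE = 8.66 V > 0.2 V confirms active-region operation.

I_C ≈ 5.6 mA, V_CE ≈ 8.7 V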